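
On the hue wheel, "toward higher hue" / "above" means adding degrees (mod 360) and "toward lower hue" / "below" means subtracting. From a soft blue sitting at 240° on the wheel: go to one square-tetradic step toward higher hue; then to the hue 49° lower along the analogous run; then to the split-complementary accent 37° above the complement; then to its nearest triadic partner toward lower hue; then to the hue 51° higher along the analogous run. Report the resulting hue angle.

square ↑ +90°: 240 + 90 = 330°
analog 49° ↓ −49°: 330 − 49 = 281°
split-comp 37° ↑ +217°: 281 + 217 = 498 → 498 − 360 = 138°
triadic ↓ −120°: 138 − 120 = 18°
analog 51° ↑ +51°: 18 + 51 = 69°

69°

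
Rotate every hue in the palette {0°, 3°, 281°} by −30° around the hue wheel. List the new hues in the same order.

0 − 30 = -30 → -30 + 360 = 330°
3 − 30 = -27 → -27 + 360 = 333°
281 − 30 = 251°

330°, 333°, 251°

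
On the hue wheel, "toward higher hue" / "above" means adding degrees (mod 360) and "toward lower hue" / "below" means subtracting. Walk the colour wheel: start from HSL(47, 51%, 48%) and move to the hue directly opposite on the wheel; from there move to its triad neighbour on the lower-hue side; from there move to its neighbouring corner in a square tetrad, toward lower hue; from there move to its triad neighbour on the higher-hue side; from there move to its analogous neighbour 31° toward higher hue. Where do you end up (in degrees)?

+180° (complement): 47 + 180 = 227°
−120° (triadic ↓): 227 − 120 = 107°
−90° (square ↓): 107 − 90 = 17°
+120° (triadic ↑): 17 + 120 = 137°
+31° (analog 31° ↑): 137 + 31 = 168°

168°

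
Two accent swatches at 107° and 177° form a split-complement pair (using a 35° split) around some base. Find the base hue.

322°

The accents sit 35° either side of the complement, so the complement is their short-arc midpoint on the wheel.
Short-arc midpoint of 107° and 177°: 142°.
Base is 180° from the complement: 142 − 180 = -38 → -38 + 360 = 322°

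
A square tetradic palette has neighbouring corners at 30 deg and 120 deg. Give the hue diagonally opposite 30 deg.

210°

A square tetradic scheme places four hues 90° apart; opposite corners are 180° apart.
30 + 180 = 210°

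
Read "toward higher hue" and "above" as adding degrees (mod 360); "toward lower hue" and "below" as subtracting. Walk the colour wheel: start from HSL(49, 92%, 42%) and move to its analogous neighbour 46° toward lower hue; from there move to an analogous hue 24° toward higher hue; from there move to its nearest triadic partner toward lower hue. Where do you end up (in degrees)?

267°

−46° (analog 46° ↓): 49 − 46 = 3°
+24° (analog 24° ↑): 3 + 24 = 27°
−120° (triadic ↓): 27 − 120 = -93 → -93 + 360 = 267°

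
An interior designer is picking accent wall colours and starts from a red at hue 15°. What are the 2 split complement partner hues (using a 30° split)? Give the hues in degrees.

Split-complementary hues sit 30° either side of the complement.
Complement of 15°: 15 + 180 = 195°
195 − 30 = 165°
195 + 30 = 225°

165° and 225°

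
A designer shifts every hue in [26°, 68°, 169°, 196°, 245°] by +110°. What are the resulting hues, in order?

26 + 110 = 136°
68 + 110 = 178°
169 + 110 = 279°
196 + 110 = 306°
245 + 110 = 355°

136°, 178°, 279°, 306°, 355°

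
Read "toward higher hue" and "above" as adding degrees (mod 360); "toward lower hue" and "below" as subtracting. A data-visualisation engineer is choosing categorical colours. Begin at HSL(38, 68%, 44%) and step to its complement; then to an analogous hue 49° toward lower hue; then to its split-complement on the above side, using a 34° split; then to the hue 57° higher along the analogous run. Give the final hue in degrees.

80°

complement +180°: 38 + 180 = 218°
analog 49° ↓ −49°: 218 − 49 = 169°
split-comp 34° ↑ +214°: 169 + 214 = 383 → 383 − 360 = 23°
analog 57° ↑ +57°: 23 + 57 = 80°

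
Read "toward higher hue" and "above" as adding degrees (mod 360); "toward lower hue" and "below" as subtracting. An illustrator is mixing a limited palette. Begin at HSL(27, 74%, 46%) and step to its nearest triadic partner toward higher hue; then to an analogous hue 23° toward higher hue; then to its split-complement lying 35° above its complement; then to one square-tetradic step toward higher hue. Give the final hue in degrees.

+120° (triadic ↑): 27 + 120 = 147°
+23° (analog 23° ↑): 147 + 23 = 170°
+215° (split-comp 35° ↑): 170 + 215 = 385 → 385 − 360 = 25°
+90° (square ↑): 25 + 90 = 115°

115°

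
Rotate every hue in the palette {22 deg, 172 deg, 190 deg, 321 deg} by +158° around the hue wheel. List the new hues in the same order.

22 + 158 = 180°
172 + 158 = 330°
190 + 158 = 348°
321 + 158 = 479 → 479 − 360 = 119°

180°, 330°, 348°, 119°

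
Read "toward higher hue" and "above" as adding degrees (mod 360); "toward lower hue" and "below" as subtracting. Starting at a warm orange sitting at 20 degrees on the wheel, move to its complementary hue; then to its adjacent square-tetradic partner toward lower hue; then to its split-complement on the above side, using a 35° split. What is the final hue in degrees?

325°

20 + 180 = 200°   (complement)
200 − 90 = 110°   (square ↓)
110 + 215 = 325°   (split-comp 35° ↑)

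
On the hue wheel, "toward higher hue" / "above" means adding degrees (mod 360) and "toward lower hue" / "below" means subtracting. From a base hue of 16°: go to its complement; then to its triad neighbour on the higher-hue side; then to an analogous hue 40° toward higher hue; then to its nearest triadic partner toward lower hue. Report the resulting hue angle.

complement +180°: 16 + 180 = 196°
triadic ↑ +120°: 196 + 120 = 316°
analog 40° ↑ +40°: 316 + 40 = 356°
triadic ↓ −120°: 356 − 120 = 236°

236°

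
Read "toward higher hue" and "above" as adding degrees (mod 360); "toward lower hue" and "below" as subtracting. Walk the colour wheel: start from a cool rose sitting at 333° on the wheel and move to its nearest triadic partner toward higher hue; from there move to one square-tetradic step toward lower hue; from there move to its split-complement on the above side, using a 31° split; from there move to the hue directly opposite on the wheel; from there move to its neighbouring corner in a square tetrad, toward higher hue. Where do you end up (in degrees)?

124°

333 + 120 = 453 → 453 − 360 = 93°   (triadic ↑)
93 − 90 = 3°   (square ↓)
3 + 211 = 214°   (split-comp 31° ↑)
214 + 180 = 394 → 394 − 360 = 34°   (complement)
34 + 90 = 124°   (square ↑)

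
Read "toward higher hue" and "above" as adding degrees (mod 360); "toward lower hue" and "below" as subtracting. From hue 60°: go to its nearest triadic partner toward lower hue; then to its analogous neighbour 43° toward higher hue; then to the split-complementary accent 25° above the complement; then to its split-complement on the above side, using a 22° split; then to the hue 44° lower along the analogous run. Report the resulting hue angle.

346°

60 − 120 = -60 → -60 + 360 = 300°   (triadic ↓)
300 + 43 = 343°   (analog 43° ↑)
343 + 205 = 548 → 548 − 360 = 188°   (split-comp 25° ↑)
188 + 202 = 390 → 390 − 360 = 30°   (split-comp 22° ↑)
30 − 44 = -14 → -14 + 360 = 346°   (analog 44° ↓)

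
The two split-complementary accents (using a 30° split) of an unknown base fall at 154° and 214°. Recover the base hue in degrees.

4°

The accents sit 30° either side of the complement, so the complement is their short-arc midpoint on the wheel.
Short-arc midpoint of 154° and 214°: 184°.
Base is 180° from the complement: 184 − 180 = 4°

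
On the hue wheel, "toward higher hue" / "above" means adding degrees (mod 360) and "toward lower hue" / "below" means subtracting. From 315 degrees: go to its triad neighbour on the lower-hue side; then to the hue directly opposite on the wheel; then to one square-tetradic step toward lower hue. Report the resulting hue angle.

285°

315 − 120 = 195°   (triadic ↓)
195 + 180 = 375 → 375 − 360 = 15°   (complement)
15 − 90 = -75 → -75 + 360 = 285°   (square ↓)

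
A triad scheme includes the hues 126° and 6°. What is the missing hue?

246°

A triad places three hues 120° apart.
The full set through 6° is {6°, 126°, 246°}.
Given {6°, 126°}, the missing hue is 246°.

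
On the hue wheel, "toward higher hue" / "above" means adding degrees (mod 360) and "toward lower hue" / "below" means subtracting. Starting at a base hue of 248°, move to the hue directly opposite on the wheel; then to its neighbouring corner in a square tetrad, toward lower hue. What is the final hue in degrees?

338°

+180° (complement): 248 + 180 = 428 → 428 − 360 = 68°
−90° (square ↓): 68 − 90 = -22 → -22 + 360 = 338°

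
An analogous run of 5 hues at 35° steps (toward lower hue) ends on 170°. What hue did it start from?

4 steps of 35° (toward lower hue) give a net shift of −140°.
Start = end − shift: 170 + 140 = 310°

310°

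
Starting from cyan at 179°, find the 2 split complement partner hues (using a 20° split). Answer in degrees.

Split-complementary hues sit 20° either side of the complement.
Complement of 179°: 179 + 180 = 359°
359 − 20 = 339°
359 + 20 = 379 → 379 − 360 = 19°

339° and 19°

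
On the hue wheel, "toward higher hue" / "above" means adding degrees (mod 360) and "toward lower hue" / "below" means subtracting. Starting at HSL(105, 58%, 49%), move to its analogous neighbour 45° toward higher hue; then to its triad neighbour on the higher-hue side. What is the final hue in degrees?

analog 45° ↑ +45°: 105 + 45 = 150°
triadic ↑ +120°: 150 + 120 = 270°

270°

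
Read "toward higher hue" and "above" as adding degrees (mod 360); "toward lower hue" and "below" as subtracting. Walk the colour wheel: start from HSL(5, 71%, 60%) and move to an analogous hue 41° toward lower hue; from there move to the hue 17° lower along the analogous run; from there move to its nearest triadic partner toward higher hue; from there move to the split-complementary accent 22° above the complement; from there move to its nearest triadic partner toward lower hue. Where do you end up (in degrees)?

analog 41° ↓ −41°: 5 − 41 = -36 → -36 + 360 = 324°
analog 17° ↓ −17°: 324 − 17 = 307°
triadic ↑ +120°: 307 + 120 = 427 → 427 − 360 = 67°
split-comp 22° ↑ +202°: 67 + 202 = 269°
triadic ↓ −120°: 269 − 120 = 149°

149°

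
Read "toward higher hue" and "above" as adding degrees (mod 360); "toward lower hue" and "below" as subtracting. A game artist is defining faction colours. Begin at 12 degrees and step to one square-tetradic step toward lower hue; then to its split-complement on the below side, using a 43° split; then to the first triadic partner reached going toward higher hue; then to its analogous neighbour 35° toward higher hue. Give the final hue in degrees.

214°

square ↓ −90°: 12 − 90 = -78 → -78 + 360 = 282°
split-comp 43° ↓ +137°: 282 + 137 = 419 → 419 − 360 = 59°
triadic ↑ +120°: 59 + 120 = 179°
analog 35° ↑ +35°: 179 + 35 = 214°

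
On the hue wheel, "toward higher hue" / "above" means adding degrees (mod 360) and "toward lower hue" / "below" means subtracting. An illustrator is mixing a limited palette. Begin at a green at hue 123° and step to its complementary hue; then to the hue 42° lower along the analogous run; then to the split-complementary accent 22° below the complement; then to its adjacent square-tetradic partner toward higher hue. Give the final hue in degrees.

+180° (complement): 123 + 180 = 303°
−42° (analog 42° ↓): 303 − 42 = 261°
+158° (split-comp 22° ↓): 261 + 158 = 419 → 419 − 360 = 59°
+90° (square ↑): 59 + 90 = 149°

149°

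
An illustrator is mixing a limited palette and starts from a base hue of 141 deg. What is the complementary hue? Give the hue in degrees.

321°

The complement sits 180° across the wheel.
141 + 180 = 321°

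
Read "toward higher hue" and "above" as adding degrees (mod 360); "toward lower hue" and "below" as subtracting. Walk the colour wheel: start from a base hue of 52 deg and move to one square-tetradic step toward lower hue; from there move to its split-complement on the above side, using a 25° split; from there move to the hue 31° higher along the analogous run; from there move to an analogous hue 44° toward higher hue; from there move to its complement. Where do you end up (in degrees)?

62°

square ↓ −90°: 52 − 90 = -38 → -38 + 360 = 322°
split-comp 25° ↑ +205°: 322 + 205 = 527 → 527 − 360 = 167°
analog 31° ↑ +31°: 167 + 31 = 198°
analog 44° ↑ +44°: 198 + 44 = 242°
complement +180°: 242 + 180 = 422 → 422 − 360 = 62°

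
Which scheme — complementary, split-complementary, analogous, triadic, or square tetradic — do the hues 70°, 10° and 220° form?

split-complementary

Sort the hues: 10°, 70°, 220°.
Successive gaps around the wheel: 60°, 150°, 150°.
Two 150° gaps and one 60° gap — a base hue opposite a pair of accents 30° either side of its complement — is the split-complementary pattern.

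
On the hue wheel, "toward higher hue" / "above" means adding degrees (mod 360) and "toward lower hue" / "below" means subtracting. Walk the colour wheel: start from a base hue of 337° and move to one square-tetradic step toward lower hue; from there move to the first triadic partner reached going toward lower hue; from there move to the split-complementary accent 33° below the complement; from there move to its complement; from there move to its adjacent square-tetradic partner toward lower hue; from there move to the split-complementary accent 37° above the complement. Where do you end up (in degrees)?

221°

337 − 90 = 247°   (square ↓)
247 − 120 = 127°   (triadic ↓)
127 + 147 = 274°   (split-comp 33° ↓)
274 + 180 = 454 → 454 − 360 = 94°   (complement)
94 − 90 = 4°   (square ↓)
4 + 217 = 221°   (split-comp 37° ↑)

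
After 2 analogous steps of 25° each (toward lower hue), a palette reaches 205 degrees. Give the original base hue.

2 steps of 25° (toward lower hue) give a net shift of −50°.
Start = end − shift: 205 + 50 = 255°

255°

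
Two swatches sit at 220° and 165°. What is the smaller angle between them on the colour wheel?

55°

|220 − 165| = 55.
55 ≤ 180, so the shorter arc is 55°.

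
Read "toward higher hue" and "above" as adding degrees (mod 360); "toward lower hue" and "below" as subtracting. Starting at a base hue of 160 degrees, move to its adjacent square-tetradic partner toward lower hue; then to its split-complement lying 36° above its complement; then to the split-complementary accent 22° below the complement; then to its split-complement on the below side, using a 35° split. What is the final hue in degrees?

square ↓ −90°: 160 − 90 = 70°
split-comp 36° ↑ +216°: 70 + 216 = 286°
split-comp 22° ↓ +158°: 286 + 158 = 444 → 444 − 360 = 84°
split-comp 35° ↓ +145°: 84 + 145 = 229°

229°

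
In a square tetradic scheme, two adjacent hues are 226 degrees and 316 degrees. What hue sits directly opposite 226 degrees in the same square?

A square tetradic scheme places four hues 90° apart; opposite corners are 180° apart.
226 + 180 = 406 → 406 − 360 = 46°

46°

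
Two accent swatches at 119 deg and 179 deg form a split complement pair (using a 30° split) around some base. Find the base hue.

The accents sit 30° either side of the complement, so the complement is their short-arc midpoint on the wheel.
Short-arc midpoint of 119° and 179°: 149°.
Base is 180° from the complement: 149 − 180 = -31 → -31 + 360 = 329°

329°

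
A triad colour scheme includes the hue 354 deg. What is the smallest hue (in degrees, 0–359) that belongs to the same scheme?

114°

A triad places three hues 120° apart.
The full set through 354° is {114°, 234°, 354°}.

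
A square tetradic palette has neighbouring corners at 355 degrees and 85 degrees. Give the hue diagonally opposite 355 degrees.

A square tetradic scheme places four hues 90° apart; opposite corners are 180° apart.
355 + 180 = 535 → 535 − 360 = 175°

175°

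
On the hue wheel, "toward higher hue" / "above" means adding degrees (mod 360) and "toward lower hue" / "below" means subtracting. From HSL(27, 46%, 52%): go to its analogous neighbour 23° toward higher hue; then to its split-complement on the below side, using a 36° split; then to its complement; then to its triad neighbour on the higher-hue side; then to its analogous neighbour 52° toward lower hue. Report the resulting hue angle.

+23° (analog 23° ↑): 27 + 23 = 50°
+144° (split-comp 36° ↓): 50 + 144 = 194°
+180° (complement): 194 + 180 = 374 → 374 − 360 = 14°
+120° (triadic ↑): 14 + 120 = 134°
−52° (analog 52° ↓): 134 − 52 = 82°

82°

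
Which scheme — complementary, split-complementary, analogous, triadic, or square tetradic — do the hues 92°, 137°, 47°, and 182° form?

Sort the hues: 47°, 92°, 137°, 182°.
Successive gaps around the wheel: 45°, 45°, 45°, 225°.
A run of hues at equal small steps (45°) with one large closing gap is an analogous group.

analogous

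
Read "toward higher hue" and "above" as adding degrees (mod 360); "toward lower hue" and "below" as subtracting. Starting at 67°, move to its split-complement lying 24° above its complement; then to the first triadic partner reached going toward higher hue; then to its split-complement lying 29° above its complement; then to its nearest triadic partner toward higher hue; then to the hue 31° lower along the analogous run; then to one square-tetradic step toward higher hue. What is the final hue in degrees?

split-comp 24° ↑ +204°: 67 + 204 = 271°
triadic ↑ +120°: 271 + 120 = 391 → 391 − 360 = 31°
split-comp 29° ↑ +209°: 31 + 209 = 240°
triadic ↑ +120°: 240 + 120 = 360 → 360 − 360 = 0°
analog 31° ↓ −31°: 0 − 31 = -31 → -31 + 360 = 329°
square ↑ +90°: 329 + 90 = 419 → 419 − 360 = 59°

59°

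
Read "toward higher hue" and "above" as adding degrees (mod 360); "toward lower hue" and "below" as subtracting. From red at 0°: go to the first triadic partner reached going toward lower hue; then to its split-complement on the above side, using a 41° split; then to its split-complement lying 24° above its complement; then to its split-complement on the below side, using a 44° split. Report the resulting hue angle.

81°

triadic ↓ −120°: 0 − 120 = -120 → -120 + 360 = 240°
split-comp 41° ↑ +221°: 240 + 221 = 461 → 461 − 360 = 101°
split-comp 24° ↑ +204°: 101 + 204 = 305°
split-comp 44° ↓ +136°: 305 + 136 = 441 → 441 − 360 = 81°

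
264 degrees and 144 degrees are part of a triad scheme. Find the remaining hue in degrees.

A triad places three hues 120° apart.
The full set through 144° is {24°, 144°, 264°}.
Given {144°, 264°}, the missing hue is 24°.

24°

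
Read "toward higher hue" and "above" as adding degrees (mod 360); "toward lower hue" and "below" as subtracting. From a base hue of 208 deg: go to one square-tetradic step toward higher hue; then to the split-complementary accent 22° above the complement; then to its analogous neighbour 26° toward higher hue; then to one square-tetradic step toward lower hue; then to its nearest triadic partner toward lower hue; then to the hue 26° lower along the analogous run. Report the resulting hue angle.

290°

208 + 90 = 298°   (square ↑)
298 + 202 = 500 → 500 − 360 = 140°   (split-comp 22° ↑)
140 + 26 = 166°   (analog 26° ↑)
166 − 90 = 76°   (square ↓)
76 − 120 = -44 → -44 + 360 = 316°   (triadic ↓)
316 − 26 = 290°   (analog 26° ↓)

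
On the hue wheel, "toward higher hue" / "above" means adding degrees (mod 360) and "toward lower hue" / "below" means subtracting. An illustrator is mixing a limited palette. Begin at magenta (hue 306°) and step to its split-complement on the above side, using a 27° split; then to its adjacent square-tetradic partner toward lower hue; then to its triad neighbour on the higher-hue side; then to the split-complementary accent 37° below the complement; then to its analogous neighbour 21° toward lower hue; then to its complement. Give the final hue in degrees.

306 + 207 = 513 → 513 − 360 = 153°   (split-comp 27° ↑)
153 − 90 = 63°   (square ↓)
63 + 120 = 183°   (triadic ↑)
183 + 143 = 326°   (split-comp 37° ↓)
326 − 21 = 305°   (analog 21° ↓)
305 + 180 = 485 → 485 − 360 = 125°   (complement)

125°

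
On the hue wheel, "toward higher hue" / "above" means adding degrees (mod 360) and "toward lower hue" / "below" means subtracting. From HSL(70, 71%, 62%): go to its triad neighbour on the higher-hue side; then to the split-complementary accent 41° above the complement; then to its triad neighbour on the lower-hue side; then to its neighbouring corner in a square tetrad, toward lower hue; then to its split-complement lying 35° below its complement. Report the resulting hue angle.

+120° (triadic ↑): 70 + 120 = 190°
+221° (split-comp 41° ↑): 190 + 221 = 411 → 411 − 360 = 51°
−120° (triadic ↓): 51 − 120 = -69 → -69 + 360 = 291°
−90° (square ↓): 291 − 90 = 201°
+145° (split-comp 35° ↓): 201 + 145 = 346°

346°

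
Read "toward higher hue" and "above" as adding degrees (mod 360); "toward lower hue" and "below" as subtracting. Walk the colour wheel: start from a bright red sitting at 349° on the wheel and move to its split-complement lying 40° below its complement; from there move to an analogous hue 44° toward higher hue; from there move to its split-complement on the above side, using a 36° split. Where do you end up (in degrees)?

29°

split-comp 40° ↓ +140°: 349 + 140 = 489 → 489 − 360 = 129°
analog 44° ↑ +44°: 129 + 44 = 173°
split-comp 36° ↑ +216°: 173 + 216 = 389 → 389 − 360 = 29°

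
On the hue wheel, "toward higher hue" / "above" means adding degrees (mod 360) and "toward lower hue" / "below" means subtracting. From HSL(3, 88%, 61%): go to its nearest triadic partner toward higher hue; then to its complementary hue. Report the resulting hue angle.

303°

3 + 120 = 123°   (triadic ↑)
123 + 180 = 303°   (complement)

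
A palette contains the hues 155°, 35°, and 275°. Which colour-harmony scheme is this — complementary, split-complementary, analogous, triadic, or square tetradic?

triadic

Sort the hues: 35°, 155°, 275°.
Successive gaps around the wheel: 120°, 120°, 120°.
Three hues equally spaced 120° apart form a triad.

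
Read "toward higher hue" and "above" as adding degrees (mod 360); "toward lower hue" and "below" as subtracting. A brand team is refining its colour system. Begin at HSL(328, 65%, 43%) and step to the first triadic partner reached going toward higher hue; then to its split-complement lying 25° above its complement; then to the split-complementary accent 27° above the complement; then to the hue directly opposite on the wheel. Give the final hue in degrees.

triadic ↑ +120°: 328 + 120 = 448 → 448 − 360 = 88°
split-comp 25° ↑ +205°: 88 + 205 = 293°
split-comp 27° ↑ +207°: 293 + 207 = 500 → 500 − 360 = 140°
complement +180°: 140 + 180 = 320°

320°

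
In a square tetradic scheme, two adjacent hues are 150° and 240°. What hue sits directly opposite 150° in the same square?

330°

A square tetradic scheme places four hues 90° apart; opposite corners are 180° apart.
150 + 180 = 330°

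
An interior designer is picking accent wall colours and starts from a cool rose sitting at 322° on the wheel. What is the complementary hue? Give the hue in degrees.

The complement sits 180° across the wheel.
322 + 180 = 502 → 502 − 360 = 142°

142°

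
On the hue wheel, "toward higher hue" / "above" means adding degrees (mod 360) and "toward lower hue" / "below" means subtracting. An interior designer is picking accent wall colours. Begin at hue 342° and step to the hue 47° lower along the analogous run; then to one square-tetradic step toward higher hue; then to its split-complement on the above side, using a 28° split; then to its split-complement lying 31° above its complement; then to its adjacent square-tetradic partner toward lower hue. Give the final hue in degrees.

−47° (analog 47° ↓): 342 − 47 = 295°
+90° (square ↑): 295 + 90 = 385 → 385 − 360 = 25°
+208° (split-comp 28° ↑): 25 + 208 = 233°
+211° (split-comp 31° ↑): 233 + 211 = 444 → 444 − 360 = 84°
−90° (square ↓): 84 − 90 = -6 → -6 + 360 = 354°

354°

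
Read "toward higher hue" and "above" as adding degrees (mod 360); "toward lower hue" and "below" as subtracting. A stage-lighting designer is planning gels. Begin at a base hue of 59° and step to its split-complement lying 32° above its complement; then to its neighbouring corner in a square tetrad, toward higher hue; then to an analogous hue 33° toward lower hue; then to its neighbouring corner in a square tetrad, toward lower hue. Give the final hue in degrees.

59 + 212 = 271°   (split-comp 32° ↑)
271 + 90 = 361 → 361 − 360 = 1°   (square ↑)
1 − 33 = -32 → -32 + 360 = 328°   (analog 33° ↓)
328 − 90 = 238°   (square ↓)

238°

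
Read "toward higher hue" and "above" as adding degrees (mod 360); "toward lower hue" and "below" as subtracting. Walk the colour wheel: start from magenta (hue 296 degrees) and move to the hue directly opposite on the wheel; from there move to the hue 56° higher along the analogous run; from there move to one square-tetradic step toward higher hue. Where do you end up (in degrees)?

296 + 180 = 476 → 476 − 360 = 116°   (complement)
116 + 56 = 172°   (analog 56° ↑)
172 + 90 = 262°   (square ↑)

262°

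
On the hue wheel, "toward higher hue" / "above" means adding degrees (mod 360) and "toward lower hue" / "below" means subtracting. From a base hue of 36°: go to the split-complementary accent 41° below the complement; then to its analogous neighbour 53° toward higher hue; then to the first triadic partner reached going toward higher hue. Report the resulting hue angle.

36 + 139 = 175°   (split-comp 41° ↓)
175 + 53 = 228°   (analog 53° ↑)
228 + 120 = 348°   (triadic ↑)

348°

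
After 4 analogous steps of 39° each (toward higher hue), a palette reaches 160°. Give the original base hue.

4 steps of 39° (toward higher hue) give a net shift of +156°.
Start = end − shift: 160 − 156 = 4°

4°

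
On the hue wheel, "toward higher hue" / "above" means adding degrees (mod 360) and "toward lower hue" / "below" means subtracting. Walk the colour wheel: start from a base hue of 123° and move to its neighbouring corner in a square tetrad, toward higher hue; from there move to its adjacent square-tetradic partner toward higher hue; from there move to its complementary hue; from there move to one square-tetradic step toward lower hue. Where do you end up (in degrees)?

+90° (square ↑): 123 + 90 = 213°
+90° (square ↑): 213 + 90 = 303°
+180° (complement): 303 + 180 = 483 → 483 − 360 = 123°
−90° (square ↓): 123 − 90 = 33°

33°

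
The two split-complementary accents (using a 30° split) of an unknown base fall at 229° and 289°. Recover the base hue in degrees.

The accents sit 30° either side of the complement, so the complement is their short-arc midpoint on the wheel.
Short-arc midpoint of 229° and 289°: 259°.
Base is 180° from the complement: 259 − 180 = 79°

79°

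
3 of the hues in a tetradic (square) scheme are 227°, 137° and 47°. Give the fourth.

317°

A square tetradic scheme places four hues every 90°.
The full set through 47° is {47°, 137°, 227°, 317°}.
Given {47°, 137°, 227°}, the missing hue is 317°.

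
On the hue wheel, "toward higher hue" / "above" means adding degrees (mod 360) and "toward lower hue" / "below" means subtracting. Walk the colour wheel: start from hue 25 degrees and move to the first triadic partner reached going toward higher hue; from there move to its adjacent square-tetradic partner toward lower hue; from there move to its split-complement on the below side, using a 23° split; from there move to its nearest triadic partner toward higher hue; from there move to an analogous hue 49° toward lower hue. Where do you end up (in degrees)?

283°

triadic ↑ +120°: 25 + 120 = 145°
square ↓ −90°: 145 − 90 = 55°
split-comp 23° ↓ +157°: 55 + 157 = 212°
triadic ↑ +120°: 212 + 120 = 332°
analog 49° ↓ −49°: 332 − 49 = 283°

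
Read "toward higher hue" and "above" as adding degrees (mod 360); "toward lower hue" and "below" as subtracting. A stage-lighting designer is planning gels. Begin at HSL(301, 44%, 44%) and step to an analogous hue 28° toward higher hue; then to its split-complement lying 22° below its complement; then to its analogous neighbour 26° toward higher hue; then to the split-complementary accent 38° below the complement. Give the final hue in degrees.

295°

301 + 28 = 329°   (analog 28° ↑)
329 + 158 = 487 → 487 − 360 = 127°   (split-comp 22° ↓)
127 + 26 = 153°   (analog 26° ↑)
153 + 142 = 295°   (split-comp 38° ↓)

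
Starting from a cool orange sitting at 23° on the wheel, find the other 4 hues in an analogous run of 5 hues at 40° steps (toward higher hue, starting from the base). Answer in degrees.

Analogous hues sit every 40° along the wheel.
23 + 40 = 63°
23 + 80 = 103°
23 + 120 = 143°
23 + 160 = 183°

63°, 103°, 143°, 183°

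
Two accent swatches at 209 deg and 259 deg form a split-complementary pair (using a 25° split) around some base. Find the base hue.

54°

The accents sit 25° either side of the complement, so the complement is their short-arc midpoint on the wheel.
Short-arc midpoint of 209° and 259°: 234°.
Base is 180° from the complement: 234 − 180 = 54°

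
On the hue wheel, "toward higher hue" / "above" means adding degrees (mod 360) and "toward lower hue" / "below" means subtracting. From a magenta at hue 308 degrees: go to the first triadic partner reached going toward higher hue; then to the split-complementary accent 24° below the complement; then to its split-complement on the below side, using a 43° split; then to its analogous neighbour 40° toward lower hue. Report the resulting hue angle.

308 + 120 = 428 → 428 − 360 = 68°   (triadic ↑)
68 + 156 = 224°   (split-comp 24° ↓)
224 + 137 = 361 → 361 − 360 = 1°   (split-comp 43° ↓)
1 − 40 = -39 → -39 + 360 = 321°   (analog 40° ↓)

321°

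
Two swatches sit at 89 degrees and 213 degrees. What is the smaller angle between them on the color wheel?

|89 − 213| = 124.
124 ≤ 180, so the shorter arc is 124°.

124°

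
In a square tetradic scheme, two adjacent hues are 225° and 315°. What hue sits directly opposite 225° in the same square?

A square tetradic scheme places four hues 90° apart; opposite corners are 180° apart.
225 + 180 = 405 → 405 − 360 = 45°

45°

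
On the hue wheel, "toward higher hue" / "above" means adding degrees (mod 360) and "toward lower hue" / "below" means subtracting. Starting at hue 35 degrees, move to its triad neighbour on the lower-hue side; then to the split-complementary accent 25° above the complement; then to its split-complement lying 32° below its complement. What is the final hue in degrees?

268°

35 − 120 = -85 → -85 + 360 = 275°   (triadic ↓)
275 + 205 = 480 → 480 − 360 = 120°   (split-comp 25° ↑)
120 + 148 = 268°   (split-comp 32° ↓)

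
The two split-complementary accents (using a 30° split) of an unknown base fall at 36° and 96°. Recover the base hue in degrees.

246°

The accents sit 30° either side of the complement, so the complement is their short-arc midpoint on the wheel.
Short-arc midpoint of 36° and 96°: 66°.
Base is 180° from the complement: 66 − 180 = -114 → -114 + 360 = 246°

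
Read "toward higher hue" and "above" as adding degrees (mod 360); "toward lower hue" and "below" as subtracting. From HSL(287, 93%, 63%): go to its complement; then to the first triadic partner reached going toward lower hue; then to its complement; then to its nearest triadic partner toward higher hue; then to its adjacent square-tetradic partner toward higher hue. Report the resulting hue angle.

17°

+180° (complement): 287 + 180 = 467 → 467 − 360 = 107°
−120° (triadic ↓): 107 − 120 = -13 → -13 + 360 = 347°
+180° (complement): 347 + 180 = 527 → 527 − 360 = 167°
+120° (triadic ↑): 167 + 120 = 287°
+90° (square ↑): 287 + 90 = 377 → 377 − 360 = 17°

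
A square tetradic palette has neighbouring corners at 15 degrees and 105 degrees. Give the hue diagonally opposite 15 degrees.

195°

A square tetradic scheme places four hues 90° apart; opposite corners are 180° apart.
15 + 180 = 195°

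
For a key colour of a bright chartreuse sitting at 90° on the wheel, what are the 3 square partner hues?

180°, 270°, 0°

A square tetradic scheme places four hues every 90°.
90 + 90 = 180°
90 + 180 = 270°
90 + 270 = 360 → 360 − 360 = 0°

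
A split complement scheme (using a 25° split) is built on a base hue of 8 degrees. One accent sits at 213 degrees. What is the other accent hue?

163°

Split-complementary hues sit 25° either side of the complement.
Complement of the base 8°: 8 + 180 = 188°
The given accent 213° is 25° one side of 188°; the other accent sits 25° the other side: 188 − 25 = 163°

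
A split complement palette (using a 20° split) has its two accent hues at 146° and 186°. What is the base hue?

The accents sit 20° either side of the complement, so the complement is their short-arc midpoint on the wheel.
Short-arc midpoint of 146° and 186°: 166°.
Base is 180° from the complement: 166 − 180 = -14 → -14 + 360 = 346°

346°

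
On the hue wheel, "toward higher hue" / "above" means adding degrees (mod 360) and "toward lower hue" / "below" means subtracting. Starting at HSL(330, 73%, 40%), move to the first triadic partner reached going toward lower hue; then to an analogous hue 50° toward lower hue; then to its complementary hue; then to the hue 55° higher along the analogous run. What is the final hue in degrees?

−120° (triadic ↓): 330 − 120 = 210°
−50° (analog 50° ↓): 210 − 50 = 160°
+180° (complement): 160 + 180 = 340°
+55° (analog 55° ↑): 340 + 55 = 395 → 395 − 360 = 35°

35°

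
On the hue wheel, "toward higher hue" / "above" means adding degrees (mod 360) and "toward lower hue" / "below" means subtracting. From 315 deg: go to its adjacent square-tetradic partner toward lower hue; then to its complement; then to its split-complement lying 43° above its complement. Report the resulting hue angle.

268°

−90° (square ↓): 315 − 90 = 225°
+180° (complement): 225 + 180 = 405 → 405 − 360 = 45°
+223° (split-comp 43° ↑): 45 + 223 = 268°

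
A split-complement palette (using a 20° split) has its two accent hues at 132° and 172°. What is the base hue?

The accents sit 20° either side of the complement, so the complement is their short-arc midpoint on the wheel.
Short-arc midpoint of 132° and 172°: 152°.
Base is 180° from the complement: 152 − 180 = -28 → -28 + 360 = 332°

332°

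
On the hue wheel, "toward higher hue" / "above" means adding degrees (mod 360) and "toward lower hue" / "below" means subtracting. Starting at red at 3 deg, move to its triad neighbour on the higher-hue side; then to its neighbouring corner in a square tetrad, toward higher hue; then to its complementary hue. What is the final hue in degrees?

3 + 120 = 123°   (triadic ↑)
123 + 90 = 213°   (square ↑)
213 + 180 = 393 → 393 − 360 = 33°   (complement)

33°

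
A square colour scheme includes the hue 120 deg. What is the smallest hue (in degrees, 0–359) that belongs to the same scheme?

A square tetradic scheme places four hues every 90°.
The full set through 120° is {30°, 120°, 210°, 300°}.

30°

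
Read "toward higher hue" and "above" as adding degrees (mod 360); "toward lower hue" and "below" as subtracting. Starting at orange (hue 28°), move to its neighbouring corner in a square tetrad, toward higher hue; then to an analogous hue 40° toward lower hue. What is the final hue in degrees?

78°

square ↑ +90°: 28 + 90 = 118°
analog 40° ↓ −40°: 118 − 40 = 78°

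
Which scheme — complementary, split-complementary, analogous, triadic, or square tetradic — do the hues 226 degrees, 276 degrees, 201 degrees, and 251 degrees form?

Sort the hues: 201°, 226°, 251°, 276°.
Successive gaps around the wheel: 25°, 25°, 25°, 285°.
A run of hues at equal small steps (25°) with one large closing gap is an analogous group.

analogous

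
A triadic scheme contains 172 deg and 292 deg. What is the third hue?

A triad spaces three hues 120° apart.
The full set is {52°, 172°, 292°}.

52°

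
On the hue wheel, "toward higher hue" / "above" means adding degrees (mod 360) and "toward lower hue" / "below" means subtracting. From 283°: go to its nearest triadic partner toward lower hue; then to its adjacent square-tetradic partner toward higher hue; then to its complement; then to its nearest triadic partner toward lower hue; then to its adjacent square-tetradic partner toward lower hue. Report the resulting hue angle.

283 − 120 = 163°   (triadic ↓)
163 + 90 = 253°   (square ↑)
253 + 180 = 433 → 433 − 360 = 73°   (complement)
73 − 120 = -47 → -47 + 360 = 313°   (triadic ↓)
313 − 90 = 223°   (square ↓)

223°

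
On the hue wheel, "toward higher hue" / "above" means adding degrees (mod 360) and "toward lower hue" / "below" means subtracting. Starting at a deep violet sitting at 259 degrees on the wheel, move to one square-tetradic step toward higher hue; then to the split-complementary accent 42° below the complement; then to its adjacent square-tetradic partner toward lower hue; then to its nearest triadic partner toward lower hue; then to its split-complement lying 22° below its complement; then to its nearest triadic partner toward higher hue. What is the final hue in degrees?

195°

square ↑ +90°: 259 + 90 = 349°
split-comp 42° ↓ +138°: 349 + 138 = 487 → 487 − 360 = 127°
square ↓ −90°: 127 − 90 = 37°
triadic ↓ −120°: 37 − 120 = -83 → -83 + 360 = 277°
split-comp 22° ↓ +158°: 277 + 158 = 435 → 435 − 360 = 75°
triadic ↑ +120°: 75 + 120 = 195°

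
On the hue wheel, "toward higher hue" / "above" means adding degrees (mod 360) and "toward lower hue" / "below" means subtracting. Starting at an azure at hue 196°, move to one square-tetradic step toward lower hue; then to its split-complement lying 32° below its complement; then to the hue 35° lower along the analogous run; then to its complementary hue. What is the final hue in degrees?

39°

−90° (square ↓): 196 − 90 = 106°
+148° (split-comp 32° ↓): 106 + 148 = 254°
−35° (analog 35° ↓): 254 − 35 = 219°
+180° (complement): 219 + 180 = 399 → 399 − 360 = 39°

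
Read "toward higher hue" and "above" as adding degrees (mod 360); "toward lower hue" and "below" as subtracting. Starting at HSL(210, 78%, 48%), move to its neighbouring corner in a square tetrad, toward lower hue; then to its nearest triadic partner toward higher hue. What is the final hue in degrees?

240°

−90° (square ↓): 210 − 90 = 120°
+120° (triadic ↑): 120 + 120 = 240°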